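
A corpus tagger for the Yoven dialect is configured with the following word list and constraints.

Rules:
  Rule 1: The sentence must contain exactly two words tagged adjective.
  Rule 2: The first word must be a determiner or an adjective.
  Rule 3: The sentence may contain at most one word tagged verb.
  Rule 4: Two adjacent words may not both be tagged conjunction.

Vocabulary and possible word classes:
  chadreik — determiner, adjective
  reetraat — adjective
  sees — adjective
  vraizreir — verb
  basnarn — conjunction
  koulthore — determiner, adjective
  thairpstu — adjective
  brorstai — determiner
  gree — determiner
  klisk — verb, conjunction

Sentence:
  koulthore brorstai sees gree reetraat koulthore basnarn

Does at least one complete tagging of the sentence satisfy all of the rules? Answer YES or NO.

YES

Candidates per position — 1:koulthore {determiner,adjective}; 2:brorstai {determiner}; 3:sees {adjective}; 4:gree {determiner}; 5:reetraat {adjective}; 6:koulthore {determiner,adjective}; 7:basnarn {conjunction}.
One satisfying assignment: determiner determiner adjective determiner adjective determiner conjunction.
Verifying each rule — rule 1 ✓; rule 2 ✓; rule 3 ✓; rule 4 ✓.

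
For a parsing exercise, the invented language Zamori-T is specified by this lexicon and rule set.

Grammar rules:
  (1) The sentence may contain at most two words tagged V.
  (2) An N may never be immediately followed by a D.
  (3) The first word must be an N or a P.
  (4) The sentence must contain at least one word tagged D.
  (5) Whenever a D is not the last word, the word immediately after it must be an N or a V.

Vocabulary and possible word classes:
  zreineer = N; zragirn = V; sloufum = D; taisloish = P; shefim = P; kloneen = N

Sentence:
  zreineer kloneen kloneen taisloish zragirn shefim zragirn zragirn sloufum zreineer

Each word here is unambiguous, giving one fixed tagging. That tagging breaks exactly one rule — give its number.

1

Fixed tagging: N N N P V P V V D N.
Rule check: R1 fails, R2 ok, R3 ok, R4 ok, R5 ok.
Only rule 1 fails.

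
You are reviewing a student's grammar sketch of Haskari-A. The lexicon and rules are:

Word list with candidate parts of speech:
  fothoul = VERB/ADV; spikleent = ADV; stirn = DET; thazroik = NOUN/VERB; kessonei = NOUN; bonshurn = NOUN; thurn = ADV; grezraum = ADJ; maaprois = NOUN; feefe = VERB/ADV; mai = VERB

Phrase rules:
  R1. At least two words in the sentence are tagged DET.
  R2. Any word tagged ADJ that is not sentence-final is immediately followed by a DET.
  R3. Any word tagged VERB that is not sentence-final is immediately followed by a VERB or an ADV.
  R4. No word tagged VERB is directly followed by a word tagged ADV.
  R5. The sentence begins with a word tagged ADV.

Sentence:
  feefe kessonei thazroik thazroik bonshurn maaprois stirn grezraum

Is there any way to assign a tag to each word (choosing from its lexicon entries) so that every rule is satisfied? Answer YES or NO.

Candidates per position — 1:feefe {VERB,ADV}; 2:kessonei {NOUN}; 3:thazroik {NOUN,VERB}; 4:thazroik {NOUN,VERB}; 5:bonshurn {NOUN}; 6:maaprois {NOUN}; 7:stirn {DET}; 8:grezraum {ADJ}.
Rule 1 cannot be satisfied by any choice of tags from the lexicon.
So there is no consistent tagging.

NO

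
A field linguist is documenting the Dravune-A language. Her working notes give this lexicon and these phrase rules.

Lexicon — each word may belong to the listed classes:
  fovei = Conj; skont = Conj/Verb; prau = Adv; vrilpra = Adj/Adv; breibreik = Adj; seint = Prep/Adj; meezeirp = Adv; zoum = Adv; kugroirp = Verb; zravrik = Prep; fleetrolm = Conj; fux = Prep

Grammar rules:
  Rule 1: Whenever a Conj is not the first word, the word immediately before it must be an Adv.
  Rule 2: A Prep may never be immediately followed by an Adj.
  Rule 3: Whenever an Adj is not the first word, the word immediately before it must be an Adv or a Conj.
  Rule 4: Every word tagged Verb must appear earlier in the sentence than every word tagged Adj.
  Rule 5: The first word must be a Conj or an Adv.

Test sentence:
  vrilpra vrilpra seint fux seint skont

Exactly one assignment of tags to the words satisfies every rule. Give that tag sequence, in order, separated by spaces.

Adv Adv Prep Prep Prep Verb

Candidates per position — 1:vrilpra {Adj,Adv}; 2:vrilpra {Adj,Adv}; 3:seint {Prep,Adj}; 4:fux {Prep}; 5:seint {Prep,Adj}; 6:skont {Conj,Verb}.
Position 1: Adj is ruled out by rule 5; that leaves Adv.
Position 5: Adj is ruled out by rule 2; that leaves Prep.
Position 6: Conj is ruled out by rule 1; that leaves Verb.
Position 2: Adj is ruled out by rule 4; that leaves Adv.
Position 3: Adj is ruled out by rule 4; that leaves Prep.
The unique satisfying tagging is: Adv Adv Prep Prep Prep Verb.
Verifying each rule — rule 1 ok; rule 2 ok; rule 3 ok; rule 4 ok; rule 5 ok.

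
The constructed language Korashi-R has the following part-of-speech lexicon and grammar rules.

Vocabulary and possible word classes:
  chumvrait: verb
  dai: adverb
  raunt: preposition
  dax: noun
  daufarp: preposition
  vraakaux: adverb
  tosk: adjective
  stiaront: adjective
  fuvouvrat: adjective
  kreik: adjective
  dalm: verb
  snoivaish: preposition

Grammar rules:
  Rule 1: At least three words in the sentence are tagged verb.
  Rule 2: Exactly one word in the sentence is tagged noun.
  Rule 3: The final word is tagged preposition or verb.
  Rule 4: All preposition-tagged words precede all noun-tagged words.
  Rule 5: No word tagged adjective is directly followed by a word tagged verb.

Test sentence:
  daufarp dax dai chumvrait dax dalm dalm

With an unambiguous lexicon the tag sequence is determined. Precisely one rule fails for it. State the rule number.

2

Fixed tagging: preposition noun adverb verb noun verb verb.
Rule check: R1 holds, R2 violated, R3 holds, R4 holds, R5 holds.
Only rule 2 fails.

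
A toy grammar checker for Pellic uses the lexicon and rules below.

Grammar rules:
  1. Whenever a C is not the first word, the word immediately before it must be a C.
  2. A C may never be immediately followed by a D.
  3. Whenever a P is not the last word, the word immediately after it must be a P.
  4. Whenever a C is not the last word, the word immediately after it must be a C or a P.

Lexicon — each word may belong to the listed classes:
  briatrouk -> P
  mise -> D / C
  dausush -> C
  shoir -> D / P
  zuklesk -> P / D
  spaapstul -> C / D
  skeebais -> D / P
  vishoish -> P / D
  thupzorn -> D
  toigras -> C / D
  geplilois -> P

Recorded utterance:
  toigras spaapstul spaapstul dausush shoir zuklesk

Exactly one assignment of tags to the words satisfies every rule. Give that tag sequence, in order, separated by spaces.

Candidates per position — 1:toigras {C,D}; 2:spaapstul {C,D}; 3:spaapstul {C,D}; 4:dausush {C}; 5:shoir {D,P}; 6:zuklesk {P,D}.
If word 1 were D, no tagging could satisfy rule 1; so word 1 is C.
If word 2 were D, no tagging could satisfy rule 1; so word 2 is C.
If word 3 were D, no tagging could satisfy rule 1; so word 3 is C.
If word 5 were D, no tagging could satisfy rule 2; so word 5 is P.
If word 6 were D, no tagging could satisfy rule 3; so word 6 is P.
That leaves exactly one tagging: C C C C P P.
Rule-by-rule: rule 1 holds; rule 2 holds; rule 3 holds; rule 4 holds.

C C C C P P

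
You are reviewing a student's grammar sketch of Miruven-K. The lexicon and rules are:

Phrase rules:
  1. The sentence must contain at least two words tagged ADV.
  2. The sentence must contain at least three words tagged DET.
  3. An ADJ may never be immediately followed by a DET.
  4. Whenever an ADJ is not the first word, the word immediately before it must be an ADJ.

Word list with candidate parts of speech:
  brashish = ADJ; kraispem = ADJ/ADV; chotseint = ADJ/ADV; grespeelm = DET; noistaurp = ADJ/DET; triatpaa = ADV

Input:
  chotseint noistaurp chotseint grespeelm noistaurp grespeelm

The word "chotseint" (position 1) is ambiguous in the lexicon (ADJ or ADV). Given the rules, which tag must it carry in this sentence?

Candidates per position — 1:chotseint {ADJ,ADV}; 2:noistaurp {ADJ,DET}; 3:chotseint {ADJ,ADV}; 4:grespeelm {DET}; 5:noistaurp {ADJ,DET}; 6:grespeelm {DET}.
If word 1 were ADJ, no tagging could satisfy rule 1; so word 1 is ADV.
If word 2 were ADJ, no tagging could satisfy rule 4; so word 2 is DET.
If word 3 were ADJ, no tagging could satisfy rule 1; so word 3 is ADV.
If word 5 were ADJ, no tagging could satisfy rule 3; so word 5 is DET.
The only consistent sequence is: ADV DET ADV DET DET DET.
Check: rule 1 satisfied; rule 2 satisfied; rule 3 satisfied; rule 4 satisfied.

ADV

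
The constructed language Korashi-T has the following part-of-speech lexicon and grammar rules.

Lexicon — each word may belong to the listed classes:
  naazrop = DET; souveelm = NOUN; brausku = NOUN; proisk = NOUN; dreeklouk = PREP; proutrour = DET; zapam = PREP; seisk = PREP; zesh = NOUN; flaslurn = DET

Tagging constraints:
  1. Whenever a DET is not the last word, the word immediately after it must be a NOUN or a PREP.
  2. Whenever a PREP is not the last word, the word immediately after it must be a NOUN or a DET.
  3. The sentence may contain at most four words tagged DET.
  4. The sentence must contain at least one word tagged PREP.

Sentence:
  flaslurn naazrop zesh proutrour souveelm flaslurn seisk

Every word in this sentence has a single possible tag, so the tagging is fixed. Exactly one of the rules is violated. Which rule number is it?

Fixed tagging: DET DET NOUN DET NOUN DET PREP.
Rule check: R1 fails, R2 ok, R3 ok, R4 ok.
Only rule 1 fails.

1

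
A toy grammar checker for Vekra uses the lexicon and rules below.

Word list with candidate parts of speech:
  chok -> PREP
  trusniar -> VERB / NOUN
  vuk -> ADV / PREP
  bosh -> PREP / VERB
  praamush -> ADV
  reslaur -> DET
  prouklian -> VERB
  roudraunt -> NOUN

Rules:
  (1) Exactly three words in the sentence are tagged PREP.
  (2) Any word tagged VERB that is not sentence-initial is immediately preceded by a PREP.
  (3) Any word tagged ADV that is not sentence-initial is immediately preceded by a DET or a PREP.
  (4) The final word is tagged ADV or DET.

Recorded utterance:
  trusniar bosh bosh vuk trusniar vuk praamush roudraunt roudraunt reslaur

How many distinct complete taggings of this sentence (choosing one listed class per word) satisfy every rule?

6

Candidates per position — 1:trusniar {VERB,NOUN}; 2:bosh {PREP,VERB}; 3:bosh {PREP,VERB}; 4:vuk {ADV,PREP}; 5:trusniar {VERB,NOUN}; 6:vuk {ADV,PREP}; 7:praamush {ADV}; 8:roudraunt {NOUN}; 9:roudraunt {NOUN}; 10:reslaur {DET}.
There are 64 candidate sequences in total.
Checking each against the rules leaves 6 sequences.
Count = 6.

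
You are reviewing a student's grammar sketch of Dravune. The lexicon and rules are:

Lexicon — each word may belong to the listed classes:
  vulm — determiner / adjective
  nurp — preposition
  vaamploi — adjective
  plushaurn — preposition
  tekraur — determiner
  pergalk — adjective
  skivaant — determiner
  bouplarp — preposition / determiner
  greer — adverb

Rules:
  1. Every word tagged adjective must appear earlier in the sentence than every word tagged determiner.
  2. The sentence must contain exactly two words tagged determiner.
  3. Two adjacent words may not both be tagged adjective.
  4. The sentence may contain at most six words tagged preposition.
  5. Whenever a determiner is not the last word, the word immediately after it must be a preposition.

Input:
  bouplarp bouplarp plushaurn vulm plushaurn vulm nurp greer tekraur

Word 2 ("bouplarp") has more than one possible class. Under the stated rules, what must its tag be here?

Candidates per position — 1:bouplarp {preposition,determiner}; 2:bouplarp {preposition,determiner}; 3:plushaurn {preposition}; 4:vulm {determiner,adjective}; 5:plushaurn {preposition}; 6:vulm {determiner,adjective}; 7:nurp {preposition}; 8:greer {adverb}; 9:tekraur {determiner}.
Position 2: the remaining choice is settled jointly with positions 1, 4, 6 — only preposition at position 2 is part of a tagging that satisfies every rule.
The only consistent sequence is: preposition preposition preposition adjective preposition determiner preposition adverb determiner.
Checking: rule 1 ok; rule 2 ok; rule 3 ok; rule 4 ok; rule 5 ok.

preposition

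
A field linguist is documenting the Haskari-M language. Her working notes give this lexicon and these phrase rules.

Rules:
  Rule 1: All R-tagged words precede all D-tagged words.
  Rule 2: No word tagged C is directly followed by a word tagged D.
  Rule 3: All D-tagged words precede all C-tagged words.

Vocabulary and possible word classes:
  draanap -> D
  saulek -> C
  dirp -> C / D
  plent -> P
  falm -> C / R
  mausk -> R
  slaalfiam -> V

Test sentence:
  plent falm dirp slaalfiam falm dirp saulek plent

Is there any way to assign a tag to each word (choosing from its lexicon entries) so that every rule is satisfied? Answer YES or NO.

Candidates per position — 1:plent {P}; 2:falm {C,R}; 3:dirp {C,D}; 4:slaalfiam {V}; 5:falm {C,R}; 6:dirp {C,D}; 7:saulek {C}; 8:plent {P}.
One satisfying assignment: P R D V C C C P.
Verifying each rule — rule 1 holds; rule 2 holds; rule 3 holds.

YES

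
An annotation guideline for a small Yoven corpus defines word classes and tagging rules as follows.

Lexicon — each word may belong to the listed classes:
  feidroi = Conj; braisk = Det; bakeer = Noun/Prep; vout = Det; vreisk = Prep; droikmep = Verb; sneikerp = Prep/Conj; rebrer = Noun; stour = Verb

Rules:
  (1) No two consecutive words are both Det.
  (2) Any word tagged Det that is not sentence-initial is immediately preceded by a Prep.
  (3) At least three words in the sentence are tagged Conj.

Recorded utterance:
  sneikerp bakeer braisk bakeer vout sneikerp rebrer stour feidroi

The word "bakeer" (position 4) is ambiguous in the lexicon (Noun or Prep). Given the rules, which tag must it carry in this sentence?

Prep

Candidates per position — 1:sneikerp {Prep,Conj}; 2:bakeer {Noun,Prep}; 3:braisk {Det}; 4:bakeer {Noun,Prep}; 5:vout {Det}; 6:sneikerp {Prep,Conj}; 7:rebrer {Noun}; 8:stour {Verb}; 9:feidroi {Conj}.
If word 1 were Prep, no tagging could satisfy rule 3; so word 1 is Conj.
If word 2 were Noun, no tagging could satisfy rule 2; so word 2 is Prep.
If word 4 were Noun, no tagging could satisfy rule 2; so word 4 is Prep.
If word 6 were Prep, no tagging could satisfy rule 3; so word 6 is Conj.
The only consistent sequence is: Conj Prep Det Prep Det Conj Noun Verb Conj.
Verifying each rule — rule 1 ✓; rule 2 ✓; rule 3 ✓.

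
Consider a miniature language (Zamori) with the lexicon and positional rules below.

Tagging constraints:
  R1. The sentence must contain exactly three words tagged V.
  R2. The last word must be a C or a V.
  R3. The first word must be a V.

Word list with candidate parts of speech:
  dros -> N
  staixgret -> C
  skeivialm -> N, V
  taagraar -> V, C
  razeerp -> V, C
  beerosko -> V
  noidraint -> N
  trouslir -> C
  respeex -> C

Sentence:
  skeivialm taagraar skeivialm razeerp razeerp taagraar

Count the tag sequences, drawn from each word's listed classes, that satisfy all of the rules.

Candidates per position — 1:skeivialm {N,V}; 2:taagraar {V,C}; 3:skeivialm {N,V}; 4:razeerp {V,C}; 5:razeerp {V,C}; 6:taagraar {V,C}.
There are 64 candidate sequences in total.
Checking each against the rules leaves 10 sequences.
Count = 10.

10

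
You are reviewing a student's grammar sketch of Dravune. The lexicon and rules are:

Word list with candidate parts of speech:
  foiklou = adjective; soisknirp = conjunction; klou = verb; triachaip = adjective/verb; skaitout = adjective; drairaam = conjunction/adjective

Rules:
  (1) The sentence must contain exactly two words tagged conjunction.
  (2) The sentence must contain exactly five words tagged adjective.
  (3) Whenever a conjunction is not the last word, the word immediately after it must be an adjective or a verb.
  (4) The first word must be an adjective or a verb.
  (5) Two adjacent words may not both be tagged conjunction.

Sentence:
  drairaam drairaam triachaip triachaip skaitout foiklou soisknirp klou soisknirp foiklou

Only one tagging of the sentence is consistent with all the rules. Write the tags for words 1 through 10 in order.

adjective adjective verb verb adjective adjective conjunction verb conjunction adjective

Candidates per position — 1:drairaam {conjunction,adjective}; 2:drairaam {conjunction,adjective}; 3:triachaip {adjective,verb}; 4:triachaip {adjective,verb}; 5:skaitout {adjective}; 6:foiklou {adjective}; 7:soisknirp {conjunction}; 8:klou {verb}; 9:soisknirp {conjunction}; 10:foiklou {adjective}.
Word 1 cannot be conjunction — rule 1 would then fail for every completion. It is adjective.
Word 2 cannot be conjunction — rule 1 would then fail for every completion. It is adjective.
Word 3 cannot be adjective — rule 2 would then fail for every completion. It is verb.
Word 4 cannot be adjective — rule 2 would then fail for every completion. It is verb.
So the tagging must be: adjective adjective verb verb adjective adjective conjunction verb conjunction adjective.
Checking: rule 1 ok; rule 2 ok; rule 3 ok; rule 4 ok; rule 5 ok.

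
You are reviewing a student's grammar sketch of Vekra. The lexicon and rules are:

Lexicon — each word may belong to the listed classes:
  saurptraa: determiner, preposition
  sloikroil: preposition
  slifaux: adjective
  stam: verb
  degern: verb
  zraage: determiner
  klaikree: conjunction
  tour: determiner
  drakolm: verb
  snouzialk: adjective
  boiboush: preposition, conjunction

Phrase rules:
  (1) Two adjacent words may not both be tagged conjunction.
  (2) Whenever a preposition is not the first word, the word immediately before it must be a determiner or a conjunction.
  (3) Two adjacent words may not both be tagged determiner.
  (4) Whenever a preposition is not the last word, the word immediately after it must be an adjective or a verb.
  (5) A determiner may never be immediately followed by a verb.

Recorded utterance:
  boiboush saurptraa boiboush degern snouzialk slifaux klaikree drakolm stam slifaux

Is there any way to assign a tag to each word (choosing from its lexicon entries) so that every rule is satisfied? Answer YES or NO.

Candidates per position — 1:boiboush {preposition,conjunction}; 2:saurptraa {determiner,preposition}; 3:boiboush {preposition,conjunction}; 4:degern {verb}; 5:snouzialk {adjective}; 6:slifaux {adjective}; 7:klaikree {conjunction}; 8:drakolm {verb}; 9:stam {verb}; 10:slifaux {adjective}.
One satisfying assignment: conjunction determiner preposition verb adjective adjective conjunction verb verb adjective.
Rule-by-rule: rule 1 ok; rule 2 ok; rule 3 ok; rule 4 ok; rule 5 ok.

YES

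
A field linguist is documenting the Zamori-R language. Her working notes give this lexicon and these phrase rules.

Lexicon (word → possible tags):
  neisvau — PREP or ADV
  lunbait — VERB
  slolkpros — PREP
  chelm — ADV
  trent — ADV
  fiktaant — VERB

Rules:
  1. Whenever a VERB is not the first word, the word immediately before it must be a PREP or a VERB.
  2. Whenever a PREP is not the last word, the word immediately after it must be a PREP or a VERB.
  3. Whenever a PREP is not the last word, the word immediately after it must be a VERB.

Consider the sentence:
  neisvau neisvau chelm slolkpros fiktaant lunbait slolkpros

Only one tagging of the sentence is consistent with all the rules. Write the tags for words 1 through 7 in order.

Candidates per position — 1:neisvau {PREP,ADV}; 2:neisvau {PREP,ADV}; 3:chelm {ADV}; 4:slolkpros {PREP}; 5:fiktaant {VERB}; 6:lunbait {VERB}; 7:slolkpros {PREP}.
Position 1: PREP is ruled out by rule 2; that leaves ADV.
Position 2: PREP is ruled out by rule 2; that leaves ADV.
That leaves exactly one tagging: ADV ADV ADV PREP VERB VERB PREP.
Checking: rule 1 ok; rule 2 ok; rule 3 ok.

ADV ADV ADV PREP VERB VERB PREP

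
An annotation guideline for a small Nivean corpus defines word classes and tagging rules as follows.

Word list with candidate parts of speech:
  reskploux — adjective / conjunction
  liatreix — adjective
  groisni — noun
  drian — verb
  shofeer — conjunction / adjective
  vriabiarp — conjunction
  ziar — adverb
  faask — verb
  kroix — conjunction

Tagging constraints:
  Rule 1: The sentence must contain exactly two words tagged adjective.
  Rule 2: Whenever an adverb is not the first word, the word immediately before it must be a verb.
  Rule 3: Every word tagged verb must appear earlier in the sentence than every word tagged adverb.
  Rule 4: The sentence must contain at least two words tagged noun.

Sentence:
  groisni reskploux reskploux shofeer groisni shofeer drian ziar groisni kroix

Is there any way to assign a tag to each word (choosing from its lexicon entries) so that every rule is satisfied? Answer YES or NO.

Candidates per position — 1:groisni {noun}; 2:reskploux {adjective,conjunction}; 3:reskploux {adjective,conjunction}; 4:shofeer {conjunction,adjective}; 5:groisni {noun}; 6:shofeer {conjunction,adjective}; 7:drian {verb}; 8:ziar {adverb}; 9:groisni {noun}; 10:kroix {conjunction}.
One satisfying assignment: noun adjective conjunction conjunction noun adjective verb adverb noun conjunction.
Verifying each rule — rule 1 ✓; rule 2 ✓; rule 3 ✓; rule 4 ✓.

YES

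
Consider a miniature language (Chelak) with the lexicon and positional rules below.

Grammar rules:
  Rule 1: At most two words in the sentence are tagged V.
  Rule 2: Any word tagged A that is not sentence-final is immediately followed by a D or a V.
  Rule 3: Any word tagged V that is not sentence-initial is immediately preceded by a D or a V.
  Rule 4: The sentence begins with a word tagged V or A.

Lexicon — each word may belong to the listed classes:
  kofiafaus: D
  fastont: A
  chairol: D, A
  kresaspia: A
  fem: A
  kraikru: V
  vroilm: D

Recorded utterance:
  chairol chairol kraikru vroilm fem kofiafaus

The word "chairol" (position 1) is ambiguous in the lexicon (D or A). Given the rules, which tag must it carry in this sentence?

A

Candidates per position — 1:chairol {D,A}; 2:chairol {D,A}; 3:kraikru {V}; 4:vroilm {D}; 5:fem {A}; 6:kofiafaus {D}.
At position 1, choosing D makes rule 4 impossible to satisfy; hence A.
At position 2, choosing A makes rule 2 impossible to satisfy; hence D.
The unique satisfying tagging is: A D V D A D.
Check: rule 1 ok; rule 2 ok; rule 3 ok; rule 4 ok.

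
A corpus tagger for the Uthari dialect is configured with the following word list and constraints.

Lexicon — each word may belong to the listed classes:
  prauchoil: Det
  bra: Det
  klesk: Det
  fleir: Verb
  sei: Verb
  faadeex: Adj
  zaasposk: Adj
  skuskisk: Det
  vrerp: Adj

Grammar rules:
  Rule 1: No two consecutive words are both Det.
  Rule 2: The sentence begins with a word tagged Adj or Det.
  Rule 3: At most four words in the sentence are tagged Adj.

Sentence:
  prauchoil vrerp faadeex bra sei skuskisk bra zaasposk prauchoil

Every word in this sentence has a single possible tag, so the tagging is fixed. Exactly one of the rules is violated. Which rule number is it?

1

Fixed tagging: Det Adj Adj Det Verb Det Det Adj Det.
Applying the rules: R1 ✗, R2 ✓, R3 ✓.
Only rule 1 fails.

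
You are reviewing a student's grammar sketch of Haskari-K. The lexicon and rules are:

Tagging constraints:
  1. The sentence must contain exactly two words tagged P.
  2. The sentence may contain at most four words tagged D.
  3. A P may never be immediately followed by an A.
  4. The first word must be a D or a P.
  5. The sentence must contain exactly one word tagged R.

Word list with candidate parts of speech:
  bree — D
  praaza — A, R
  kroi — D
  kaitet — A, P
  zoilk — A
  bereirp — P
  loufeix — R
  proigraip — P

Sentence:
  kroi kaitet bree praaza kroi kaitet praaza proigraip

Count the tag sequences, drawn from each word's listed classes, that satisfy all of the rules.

3

Candidates per position — 1:kroi {D}; 2:kaitet {A,P}; 3:bree {D}; 4:praaza {A,R}; 5:kroi {D}; 6:kaitet {A,P}; 7:praaza {A,R}; 8:proigraip {P}.
There are 16 candidate sequences in total.
The sequences that satisfy every rule: D A D A D P R P; D P D A D A R P; D P D R D A A P.
Count = 3.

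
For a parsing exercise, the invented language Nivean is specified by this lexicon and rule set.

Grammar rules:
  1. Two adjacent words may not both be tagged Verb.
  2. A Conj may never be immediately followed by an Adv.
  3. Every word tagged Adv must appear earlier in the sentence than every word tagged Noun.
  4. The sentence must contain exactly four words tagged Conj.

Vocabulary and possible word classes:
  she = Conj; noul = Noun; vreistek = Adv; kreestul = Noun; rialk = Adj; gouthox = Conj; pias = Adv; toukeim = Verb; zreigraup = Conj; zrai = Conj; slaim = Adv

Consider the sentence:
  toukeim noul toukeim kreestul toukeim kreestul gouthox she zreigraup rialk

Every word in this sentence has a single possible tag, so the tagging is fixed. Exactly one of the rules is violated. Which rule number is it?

Fixed tagging: Verb Noun Verb Noun Verb Noun Conj Conj Conj Adj.
Applying the rules: R1 ok, R2 ok, R3 ok, R4 fails.
Only rule 4 fails.

4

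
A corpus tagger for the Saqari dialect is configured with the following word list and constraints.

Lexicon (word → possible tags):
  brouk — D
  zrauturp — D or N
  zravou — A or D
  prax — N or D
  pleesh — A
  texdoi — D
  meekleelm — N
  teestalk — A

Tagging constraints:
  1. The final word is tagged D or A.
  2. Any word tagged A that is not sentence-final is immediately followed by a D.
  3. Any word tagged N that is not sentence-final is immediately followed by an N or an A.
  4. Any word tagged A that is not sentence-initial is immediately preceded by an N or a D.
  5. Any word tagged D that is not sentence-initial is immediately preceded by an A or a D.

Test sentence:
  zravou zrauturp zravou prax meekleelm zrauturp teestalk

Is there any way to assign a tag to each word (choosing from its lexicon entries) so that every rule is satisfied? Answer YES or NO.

Candidates per position — 1:zravou {A,D}; 2:zrauturp {D,N}; 3:zravou {A,D}; 4:prax {N,D}; 5:meekleelm {N}; 6:zrauturp {D,N}; 7:teestalk {A}.
One satisfying assignment: D N A D N N A.
Verifying each rule — rule 1 holds; rule 2 holds; rule 3 holds; rule 4 holds; rule 5 holds.

YES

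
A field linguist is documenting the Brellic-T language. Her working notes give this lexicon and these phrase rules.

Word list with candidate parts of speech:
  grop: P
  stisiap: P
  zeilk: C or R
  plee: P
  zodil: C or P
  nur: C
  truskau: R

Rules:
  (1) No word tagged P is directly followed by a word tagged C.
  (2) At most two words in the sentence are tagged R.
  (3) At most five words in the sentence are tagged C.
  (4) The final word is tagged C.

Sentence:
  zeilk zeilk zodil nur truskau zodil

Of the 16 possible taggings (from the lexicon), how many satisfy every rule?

Candidates per position — 1:zeilk {C,R}; 2:zeilk {C,R}; 3:zodil {C,P}; 4:nur {C}; 5:truskau {R}; 6:zodil {C,P}.
There are 16 candidate sequences in total.
The sequences that satisfy every rule: C C C C R C; C R C C R C; R C C C R C.
Count = 3.

3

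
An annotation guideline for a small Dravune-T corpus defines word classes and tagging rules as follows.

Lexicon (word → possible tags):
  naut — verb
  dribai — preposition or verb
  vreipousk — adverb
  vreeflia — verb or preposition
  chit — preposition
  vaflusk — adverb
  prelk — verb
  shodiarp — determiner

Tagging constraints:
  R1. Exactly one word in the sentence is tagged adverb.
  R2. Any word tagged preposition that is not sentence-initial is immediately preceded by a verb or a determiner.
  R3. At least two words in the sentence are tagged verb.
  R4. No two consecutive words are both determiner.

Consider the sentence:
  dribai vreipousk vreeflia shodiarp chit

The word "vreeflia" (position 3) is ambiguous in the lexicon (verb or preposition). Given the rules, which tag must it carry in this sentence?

verb

Candidates per position — 1:dribai {preposition,verb}; 2:vreipousk {adverb}; 3:vreeflia {verb,preposition}; 4:shodiarp {determiner}; 5:chit {preposition}.
Position 1: preposition is ruled out by rule 3; that leaves verb.
Position 3: preposition is ruled out by rule 2; that leaves verb.
The unique satisfying tagging is: verb adverb verb determiner preposition.
Check: rule 1 satisfied; rule 2 satisfied; rule 3 satisfied; rule 4 satisfied.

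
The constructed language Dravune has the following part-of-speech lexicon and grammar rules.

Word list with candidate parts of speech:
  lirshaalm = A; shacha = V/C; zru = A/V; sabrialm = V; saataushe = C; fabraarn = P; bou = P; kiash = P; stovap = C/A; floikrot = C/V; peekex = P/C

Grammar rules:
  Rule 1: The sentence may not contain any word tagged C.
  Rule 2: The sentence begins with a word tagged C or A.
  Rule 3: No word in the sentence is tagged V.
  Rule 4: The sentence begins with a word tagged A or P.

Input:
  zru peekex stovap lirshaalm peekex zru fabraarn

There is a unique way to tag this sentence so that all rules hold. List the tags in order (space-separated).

Candidates per position — 1:zru {A,V}; 2:peekex {P,C}; 3:stovap {C,A}; 4:lirshaalm {A}; 5:peekex {P,C}; 6:zru {A,V}; 7:fabraarn {P}.
Position 1: tagging it V would leave rule 2 unsatisfiable, so it must be A.
Position 2: tagging it C would leave rule 1 unsatisfiable, so it must be P.
Position 3: tagging it C would leave rule 1 unsatisfiable, so it must be A.
Position 5: tagging it C would leave rule 1 unsatisfiable, so it must be P.
Position 6: tagging it V would leave rule 3 unsatisfiable, so it must be A.
So the tagging must be: A P A A P A P.
Verifying each rule — rule 1 holds; rule 2 holds; rule 3 holds; rule 4 holds.

A P A A P A P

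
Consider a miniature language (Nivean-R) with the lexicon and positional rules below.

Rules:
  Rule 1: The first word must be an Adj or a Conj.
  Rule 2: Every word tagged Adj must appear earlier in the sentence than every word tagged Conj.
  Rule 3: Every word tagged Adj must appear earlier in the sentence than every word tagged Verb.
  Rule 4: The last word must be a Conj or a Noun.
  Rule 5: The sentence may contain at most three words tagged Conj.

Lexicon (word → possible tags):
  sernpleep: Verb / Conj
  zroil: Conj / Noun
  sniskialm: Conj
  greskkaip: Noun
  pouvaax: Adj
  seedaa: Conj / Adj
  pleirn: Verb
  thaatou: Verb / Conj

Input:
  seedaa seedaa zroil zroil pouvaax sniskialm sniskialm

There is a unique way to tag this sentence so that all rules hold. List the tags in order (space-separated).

Adj Adj Noun Noun Adj Conj Conj

Candidates per position — 1:seedaa {Conj,Adj}; 2:seedaa {Conj,Adj}; 3:zroil {Conj,Noun}; 4:zroil {Conj,Noun}; 5:pouvaax {Adj}; 6:sniskialm {Conj}; 7:sniskialm {Conj}.
Word 1 cannot be Conj — rule 2 would then fail for every completion. It is Adj.
Word 2 cannot be Conj — rule 2 would then fail for every completion. It is Adj.
Word 3 cannot be Conj — rule 2 would then fail for every completion. It is Noun.
Word 4 cannot be Conj — rule 2 would then fail for every completion. It is Noun.
So the tagging must be: Adj Adj Noun Noun Adj Conj Conj.
Checking: rule 1 holds; rule 2 holds; rule 3 holds; rule 4 holds; rule 5 holds.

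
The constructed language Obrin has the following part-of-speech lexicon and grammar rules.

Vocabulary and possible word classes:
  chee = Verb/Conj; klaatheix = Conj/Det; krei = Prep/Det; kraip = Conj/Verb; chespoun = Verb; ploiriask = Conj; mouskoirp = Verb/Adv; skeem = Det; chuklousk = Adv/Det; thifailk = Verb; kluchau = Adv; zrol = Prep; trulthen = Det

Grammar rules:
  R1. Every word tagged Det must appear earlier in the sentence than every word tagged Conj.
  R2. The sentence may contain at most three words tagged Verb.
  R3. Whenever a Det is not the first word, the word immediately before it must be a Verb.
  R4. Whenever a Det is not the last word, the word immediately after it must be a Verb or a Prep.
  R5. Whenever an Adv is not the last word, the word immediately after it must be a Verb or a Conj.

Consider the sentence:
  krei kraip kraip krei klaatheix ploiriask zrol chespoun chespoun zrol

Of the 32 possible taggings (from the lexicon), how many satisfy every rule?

Candidates per position — 1:krei {Prep,Det}; 2:kraip {Conj,Verb}; 3:kraip {Conj,Verb}; 4:krei {Prep,Det}; 5:klaatheix {Conj,Det}; 6:ploiriask {Conj}; 7:zrol {Prep}; 8:chespoun {Verb}; 9:chespoun {Verb}; 10:zrol {Prep}.
There are 32 candidate sequences in total.
The sequences that satisfy every rule: Prep Conj Conj Prep Conj Conj Prep Verb Verb Prep; Prep Conj Verb Prep Conj Conj Prep Verb Verb Prep; Prep Verb Conj Prep Conj Conj Prep Verb Verb Prep; Det Verb Conj Prep Conj Conj Prep Verb Verb Prep.
Count = 4.

4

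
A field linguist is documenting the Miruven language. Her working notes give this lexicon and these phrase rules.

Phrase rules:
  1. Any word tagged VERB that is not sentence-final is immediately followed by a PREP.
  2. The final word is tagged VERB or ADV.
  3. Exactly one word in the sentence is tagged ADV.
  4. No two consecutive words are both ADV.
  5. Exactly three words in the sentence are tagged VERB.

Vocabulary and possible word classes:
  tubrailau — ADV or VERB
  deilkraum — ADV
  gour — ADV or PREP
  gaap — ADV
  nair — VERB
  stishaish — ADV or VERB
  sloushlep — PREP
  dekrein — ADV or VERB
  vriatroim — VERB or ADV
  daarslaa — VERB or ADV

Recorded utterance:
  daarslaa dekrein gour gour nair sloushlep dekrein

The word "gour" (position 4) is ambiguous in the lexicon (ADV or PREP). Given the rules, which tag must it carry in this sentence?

Candidates per position — 1:daarslaa {VERB,ADV}; 2:dekrein {ADV,VERB}; 3:gour {ADV,PREP}; 4:gour {ADV,PREP}; 5:nair {VERB}; 6:sloushlep {PREP}; 7:dekrein {ADV,VERB}.
Word 1 cannot be VERB — rule 1 would then fail for every completion. It is ADV.
Word 2 cannot be ADV — rule 3 would then fail for every completion. It is VERB.
Word 3 cannot be ADV — rule 1 would then fail for every completion. It is PREP.
Word 4 cannot be ADV — rule 3 would then fail for every completion. It is PREP.
Word 7 cannot be ADV — rule 3 would then fail for every completion. It is VERB.
The unique satisfying tagging is: ADV VERB PREP PREP VERB PREP VERB.
Checking: rule 1 ✓; rule 2 ✓; rule 3 ✓; rule 4 ✓; rule 5 ✓.

PREP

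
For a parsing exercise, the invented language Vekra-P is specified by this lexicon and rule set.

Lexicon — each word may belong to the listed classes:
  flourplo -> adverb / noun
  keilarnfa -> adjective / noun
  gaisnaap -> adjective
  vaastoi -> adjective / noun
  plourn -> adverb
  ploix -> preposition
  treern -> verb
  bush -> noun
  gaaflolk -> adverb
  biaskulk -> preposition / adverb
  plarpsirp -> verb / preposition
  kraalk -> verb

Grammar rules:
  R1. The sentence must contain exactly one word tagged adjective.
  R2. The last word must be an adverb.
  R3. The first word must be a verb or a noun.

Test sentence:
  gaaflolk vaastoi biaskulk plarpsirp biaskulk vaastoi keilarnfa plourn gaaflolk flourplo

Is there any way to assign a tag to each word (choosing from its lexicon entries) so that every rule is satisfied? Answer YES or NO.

NO

Candidates per position — 1:gaaflolk {adverb}; 2:vaastoi {adjective,noun}; 3:biaskulk {preposition,adverb}; 4:plarpsirp {verb,preposition}; 5:biaskulk {preposition,adverb}; 6:vaastoi {adjective,noun}; 7:keilarnfa {adjective,noun}; 8:plourn {adverb}; 9:gaaflolk {adverb}; 10:flourplo {adverb,noun}.
Rule 3 cannot be satisfied by any choice of tags from the lexicon.
So there is no consistent tagging.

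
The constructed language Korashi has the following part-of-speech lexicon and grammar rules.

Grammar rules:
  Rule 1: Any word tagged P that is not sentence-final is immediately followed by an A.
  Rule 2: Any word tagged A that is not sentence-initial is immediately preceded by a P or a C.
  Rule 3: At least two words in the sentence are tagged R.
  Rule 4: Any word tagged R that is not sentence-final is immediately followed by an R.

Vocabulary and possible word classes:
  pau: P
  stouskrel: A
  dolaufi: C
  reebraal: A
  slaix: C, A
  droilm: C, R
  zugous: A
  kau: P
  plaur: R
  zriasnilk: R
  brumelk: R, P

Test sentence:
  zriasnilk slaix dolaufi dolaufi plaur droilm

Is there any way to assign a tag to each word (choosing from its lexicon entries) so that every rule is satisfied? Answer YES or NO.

Candidates per position — 1:zriasnilk {R}; 2:slaix {C,A}; 3:dolaufi {C}; 4:dolaufi {C}; 5:plaur {R}; 6:droilm {C,R}.
Rule 4 cannot be satisfied by any choice of tags from the lexicon.
So there is no consistent tagging.

NO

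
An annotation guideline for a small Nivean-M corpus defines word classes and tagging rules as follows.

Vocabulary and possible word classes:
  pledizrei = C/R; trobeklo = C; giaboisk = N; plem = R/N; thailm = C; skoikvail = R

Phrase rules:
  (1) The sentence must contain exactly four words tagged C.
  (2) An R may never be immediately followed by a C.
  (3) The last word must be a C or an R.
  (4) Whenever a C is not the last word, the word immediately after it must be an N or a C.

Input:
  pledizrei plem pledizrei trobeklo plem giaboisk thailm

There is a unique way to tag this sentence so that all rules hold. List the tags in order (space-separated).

C N C C N N C

Candidates per position — 1:pledizrei {C,R}; 2:plem {R,N}; 3:pledizrei {C,R}; 4:trobeklo {C}; 5:plem {R,N}; 6:giaboisk {N}; 7:thailm {C}.
Position 1: tagging it R would leave rule 1 unsatisfiable, so it must be C.
Position 2: tagging it R would leave rule 2 unsatisfiable, so it must be N.
Position 3: tagging it R would leave rule 1 unsatisfiable, so it must be C.
Position 5: tagging it R would leave rule 4 unsatisfiable, so it must be N.
The unique satisfying tagging is: C N C C N N C.
Check: rule 1 ✓; rule 2 ✓; rule 3 ✓; rule 4 ✓.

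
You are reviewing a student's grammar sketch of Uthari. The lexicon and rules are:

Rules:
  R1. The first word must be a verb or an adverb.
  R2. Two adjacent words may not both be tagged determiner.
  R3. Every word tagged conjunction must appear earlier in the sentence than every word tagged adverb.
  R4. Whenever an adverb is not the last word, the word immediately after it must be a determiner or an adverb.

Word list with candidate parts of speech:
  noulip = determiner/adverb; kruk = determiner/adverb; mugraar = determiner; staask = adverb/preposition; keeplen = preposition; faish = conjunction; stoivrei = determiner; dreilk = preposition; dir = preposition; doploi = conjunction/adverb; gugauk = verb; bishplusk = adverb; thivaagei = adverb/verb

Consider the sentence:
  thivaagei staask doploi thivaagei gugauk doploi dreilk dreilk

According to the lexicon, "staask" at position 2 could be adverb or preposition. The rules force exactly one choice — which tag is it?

preposition

Candidates per position — 1:thivaagei {adverb,verb}; 2:staask {adverb,preposition}; 3:doploi {conjunction,adverb}; 4:thivaagei {adverb,verb}; 5:gugauk {verb}; 6:doploi {conjunction,adverb}; 7:dreilk {preposition}; 8:dreilk {preposition}.
At position 1, choosing adverb makes rule 4 impossible to satisfy; hence verb.
At position 2, choosing adverb makes rule 4 impossible to satisfy; hence preposition.
At position 3, choosing adverb makes rule 4 impossible to satisfy; hence conjunction.
At position 4, choosing adverb makes rule 4 impossible to satisfy; hence verb.
At position 6, choosing adverb makes rule 4 impossible to satisfy; hence conjunction.
The only consistent sequence is: verb preposition conjunction verb verb conjunction preposition preposition.
Checking: rule 1 satisfied; rule 2 satisfied; rule 3 satisfied; rule 4 satisfied.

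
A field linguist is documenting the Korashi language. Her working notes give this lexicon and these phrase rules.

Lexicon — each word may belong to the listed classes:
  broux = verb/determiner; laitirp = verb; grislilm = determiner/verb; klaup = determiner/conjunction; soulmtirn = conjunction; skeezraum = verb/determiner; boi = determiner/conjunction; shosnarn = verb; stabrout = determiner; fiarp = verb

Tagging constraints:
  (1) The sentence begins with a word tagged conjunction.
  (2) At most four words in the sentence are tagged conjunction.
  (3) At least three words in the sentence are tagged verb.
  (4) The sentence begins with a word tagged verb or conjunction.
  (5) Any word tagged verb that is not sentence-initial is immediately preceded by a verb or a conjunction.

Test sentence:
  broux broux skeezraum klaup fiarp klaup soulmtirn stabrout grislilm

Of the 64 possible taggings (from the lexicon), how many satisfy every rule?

0

Candidates per position — 1:broux {verb,determiner}; 2:broux {verb,determiner}; 3:skeezraum {verb,determiner}; 4:klaup {determiner,conjunction}; 5:fiarp {verb}; 6:klaup {determiner,conjunction}; 7:soulmtirn {conjunction}; 8:stabrout {determiner}; 9:grislilm {determiner,verb}.
There are 64 candidate sequences in total.
Rule 1 cannot be satisfied by any choice of tags from the lexicon.
So there is no consistent tagging.
Count = 0.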